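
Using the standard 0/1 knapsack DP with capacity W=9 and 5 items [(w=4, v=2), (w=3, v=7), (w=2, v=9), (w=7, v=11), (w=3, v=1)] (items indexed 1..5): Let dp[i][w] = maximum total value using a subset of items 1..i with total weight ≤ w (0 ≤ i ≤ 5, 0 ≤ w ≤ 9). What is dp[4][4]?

i\w   0   1   2   3   4   5   6   7   8   9
  0   0   0   0   0   0   0   0   0   0   0
  1   0   0   0   0   2   2   2   2   2   2
  2   0   0   0   7   7   7   7   9   9   9
  3   0   0   9   9   9  16  16  16  16  18
  4   0   0   9   9   9  16  16  16  16  20
  5   0   0   9   9   9  16  16  16  17  20

9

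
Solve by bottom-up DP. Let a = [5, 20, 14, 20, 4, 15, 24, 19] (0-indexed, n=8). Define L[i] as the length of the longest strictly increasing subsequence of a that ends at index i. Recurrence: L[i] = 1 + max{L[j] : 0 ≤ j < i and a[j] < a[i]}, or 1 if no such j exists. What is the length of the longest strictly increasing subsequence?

   i    0    1    2    3    4    5    6    7
a[i]    5   20   14   20    4   15   24   19
L[i]    1    2    2    3    1    3    4    4

4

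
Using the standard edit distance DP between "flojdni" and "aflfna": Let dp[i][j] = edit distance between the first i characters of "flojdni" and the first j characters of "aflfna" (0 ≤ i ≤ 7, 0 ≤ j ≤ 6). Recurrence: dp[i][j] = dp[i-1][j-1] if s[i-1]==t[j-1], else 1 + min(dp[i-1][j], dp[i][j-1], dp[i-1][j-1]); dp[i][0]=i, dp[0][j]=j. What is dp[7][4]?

   ''  a  f  l  f  n  a
''  0  1  2  3  4  5  6
 f  1  1  1  2  3  4  5
 l  2  2  2  1  2  3  4
 o  3  3  3  2  2  3  4
 j  4  4  4  3  3  3  4
 d  5  5  5  4  4  4  4
 n  6  6  6  5  5  4  5
 i  7  7  7  6  6  5  5

6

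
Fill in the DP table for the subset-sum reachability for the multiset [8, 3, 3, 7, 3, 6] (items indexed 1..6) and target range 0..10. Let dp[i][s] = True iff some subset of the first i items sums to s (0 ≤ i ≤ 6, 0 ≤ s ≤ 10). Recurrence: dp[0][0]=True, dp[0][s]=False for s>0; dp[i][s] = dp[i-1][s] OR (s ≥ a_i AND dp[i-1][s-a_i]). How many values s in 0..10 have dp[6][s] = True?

7

i\s   0   1   2   3   4   5   6   7   8   9  10
  0   T   F   F   F   F   F   F   F   F   F   F
  1   T   F   F   F   F   F   F   F   T   F   F
  2   T   F   F   T   F   F   F   F   T   F   F
  3   T   F   F   T   F   F   T   F   T   F   F
  4   T   F   F   T   F   F   T   T   T   F   T
  5   T   F   F   T   F   F   T   T   T   T   T
  6   T   F   F   T   F   F   T   T   T   T   T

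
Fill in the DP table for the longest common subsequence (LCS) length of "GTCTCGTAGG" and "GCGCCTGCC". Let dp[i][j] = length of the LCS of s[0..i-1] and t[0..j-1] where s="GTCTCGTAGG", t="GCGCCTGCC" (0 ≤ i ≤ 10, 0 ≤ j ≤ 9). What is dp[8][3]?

   ''  G  C  G  C  C  T  G  C  C
''  0  0  0  0  0  0  0  0  0  0
 G  0  1  1  1  1  1  1  1  1  1
 T  0  1  1  1  1  1  2  2  2  2
 C  0  1  2  2  2  2  2  2  3  3
 T  0  1  2  2  2  2  3  3  3  3
 C  0  1  2  2  3  3  3  3  4  4
 G  0  1  2  3  3  3  3  4  4  4
 T  0  1  2  3  3  3  4  4  4  4
 A  0  1  2  3  3  3  4  4  4  4
 G  0  1  2  3  3  3  4  5  5  5
 G  0  1  2  3  3  3  4  5  5  5

3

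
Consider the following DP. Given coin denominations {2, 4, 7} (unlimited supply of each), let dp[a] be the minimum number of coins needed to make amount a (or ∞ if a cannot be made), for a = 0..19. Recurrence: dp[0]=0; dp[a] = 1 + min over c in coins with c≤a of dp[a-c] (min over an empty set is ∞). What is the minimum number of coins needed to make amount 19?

 a  0  1  2  3  4  5  6  7  8  9 10 11 12 13 14 15 16 17 18 19
dp  0  -  1  -  1  -  2  1  2  2  3  2  3  3  2  3  3  4  3  4
(- denotes ∞ / unreachable)

4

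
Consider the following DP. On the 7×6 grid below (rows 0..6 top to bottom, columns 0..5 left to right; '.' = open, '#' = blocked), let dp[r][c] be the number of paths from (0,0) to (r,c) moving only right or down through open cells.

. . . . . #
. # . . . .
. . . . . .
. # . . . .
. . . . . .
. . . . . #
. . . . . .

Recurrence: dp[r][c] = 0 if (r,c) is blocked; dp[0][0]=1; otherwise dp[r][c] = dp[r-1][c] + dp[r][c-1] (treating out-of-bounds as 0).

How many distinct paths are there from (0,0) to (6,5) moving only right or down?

58

r\c   0   1   2   3   4   5
  0   1   1   1   1   1   0
  1   1   0   1   2   3   3
  2   1   1   2   4   7  10
  3   1   0   2   6  13  23
  4   1   1   3   9  22  45
  5   1   2   5  14  36   0
  6   1   3   8  22  58  58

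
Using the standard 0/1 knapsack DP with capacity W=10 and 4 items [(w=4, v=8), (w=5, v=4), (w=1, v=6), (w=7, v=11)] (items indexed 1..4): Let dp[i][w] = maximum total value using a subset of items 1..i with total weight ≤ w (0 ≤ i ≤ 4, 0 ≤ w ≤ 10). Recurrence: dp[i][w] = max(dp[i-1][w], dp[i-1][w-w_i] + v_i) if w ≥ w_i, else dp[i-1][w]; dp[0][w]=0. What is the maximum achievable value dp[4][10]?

i\w   0   1   2   3   4   5   6   7   8   9  10
  0   0   0   0   0   0   0   0   0   0   0   0
  1   0   0   0   0   8   8   8   8   8   8   8
  2   0   0   0   0   8   8   8   8   8  12  12
  3   0   6   6   6   8  14  14  14  14  14  18
  4   0   6   6   6   8  14  14  14  17  17  18

18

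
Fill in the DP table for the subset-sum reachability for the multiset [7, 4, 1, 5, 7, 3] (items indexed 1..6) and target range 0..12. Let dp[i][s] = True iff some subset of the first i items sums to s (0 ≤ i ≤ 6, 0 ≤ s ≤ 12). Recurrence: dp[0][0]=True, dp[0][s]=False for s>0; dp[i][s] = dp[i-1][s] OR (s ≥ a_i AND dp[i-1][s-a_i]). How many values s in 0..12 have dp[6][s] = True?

12

i\s   0   1   2   3   4   5   6   7   8   9  10  11  12
  0   T   F   F   F   F   F   F   F   F   F   F   F   F
  1   T   F   F   F   F   F   F   T   F   F   F   F   F
  2   T   F   F   F   T   F   F   T   F   F   F   T   F
  3   T   T   F   F   T   T   F   T   T   F   F   T   T
  4   T   T   F   F   T   T   T   T   T   T   T   T   T
  5   T   T   F   F   T   T   T   T   T   T   T   T   T
  6   T   T   F   T   T   T   T   T   T   T   T   T   T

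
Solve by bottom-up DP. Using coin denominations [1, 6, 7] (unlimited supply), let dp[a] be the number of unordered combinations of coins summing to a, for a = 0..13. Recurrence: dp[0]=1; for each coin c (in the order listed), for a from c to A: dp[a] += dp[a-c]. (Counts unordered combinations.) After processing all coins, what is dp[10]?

3

after  coin     0     1     2     3     4     5     6     7     8     9    10    11    12    13
          1     1     1     1     1     1     1     1     1     1     1     1     1     1     1
          6     1     1     1     1     1     1     2     2     2     2     2     2     3     3
          7     1     1     1     1     1     1     2     3     3     3     3     3     4     5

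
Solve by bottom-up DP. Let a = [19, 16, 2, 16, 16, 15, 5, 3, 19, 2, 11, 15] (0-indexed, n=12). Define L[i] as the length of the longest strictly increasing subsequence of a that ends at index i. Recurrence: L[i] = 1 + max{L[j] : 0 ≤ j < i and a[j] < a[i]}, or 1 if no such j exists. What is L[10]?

3

   i    0    1    2    3    4    5    6    7    8    9   10   11
a[i]   19   16    2   16   16   15    5    3   19    2   11   15
L[i]    1    1    1    2    2    2    2    2    3    1    3    4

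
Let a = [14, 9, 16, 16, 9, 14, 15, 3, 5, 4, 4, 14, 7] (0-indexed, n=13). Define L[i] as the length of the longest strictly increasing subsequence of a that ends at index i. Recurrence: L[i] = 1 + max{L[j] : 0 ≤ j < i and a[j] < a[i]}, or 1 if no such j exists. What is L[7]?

   i    0    1    2    3    4    5    6    7    8    9   10   11   12
a[i]   14    9   16   16    9   14   15    3    5    4    4   14    7
L[i]    1    1    2    2    1    2    3    1    2    2    2    3    3

1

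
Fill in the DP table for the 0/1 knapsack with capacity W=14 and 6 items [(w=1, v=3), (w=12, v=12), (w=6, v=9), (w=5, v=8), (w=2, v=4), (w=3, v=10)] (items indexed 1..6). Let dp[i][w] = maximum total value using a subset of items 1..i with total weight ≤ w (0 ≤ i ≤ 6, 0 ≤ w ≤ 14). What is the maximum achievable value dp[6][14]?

i\w   0   1   2   3   4   5   6   7   8   9  10  11  12  13  14
  0   0   0   0   0   0   0   0   0   0   0   0   0   0   0   0
  1   0   3   3   3   3   3   3   3   3   3   3   3   3   3   3
  2   0   3   3   3   3   3   3   3   3   3   3   3  12  15  15
  3   0   3   3   3   3   3   9  12  12  12  12  12  12  15  15
  4   0   3   3   3   3   8  11  12  12  12  12  17  20  20  20
  5   0   3   4   7   7   8  11  12  15  16  16  17  20  21  24
  6   0   3   4  10  13  14  17  17  18  21  22  25  26  26  27

27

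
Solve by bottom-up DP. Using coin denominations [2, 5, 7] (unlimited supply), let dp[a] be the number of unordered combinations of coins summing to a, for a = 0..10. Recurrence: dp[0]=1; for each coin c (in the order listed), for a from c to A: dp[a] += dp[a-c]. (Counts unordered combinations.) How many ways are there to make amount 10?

2

after  coin     0     1     2     3     4     5     6     7     8     9    10
          2     1     0     1     0     1     0     1     0     1     0     1
          5     1     0     1     0     1     1     1     1     1     1     2
          7     1     0     1     0     1     1     1     2     1     2     2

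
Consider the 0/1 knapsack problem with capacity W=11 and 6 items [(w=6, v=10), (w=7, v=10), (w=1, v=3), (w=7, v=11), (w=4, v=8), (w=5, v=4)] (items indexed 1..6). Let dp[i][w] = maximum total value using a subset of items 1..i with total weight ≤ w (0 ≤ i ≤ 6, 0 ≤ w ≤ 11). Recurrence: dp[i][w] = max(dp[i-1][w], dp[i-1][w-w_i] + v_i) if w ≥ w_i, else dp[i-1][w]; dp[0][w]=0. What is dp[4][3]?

3

i\w   0   1   2   3   4   5   6   7   8   9  10  11
  0   0   0   0   0   0   0   0   0   0   0   0   0
  1   0   0   0   0   0   0  10  10  10  10  10  10
  2   0   0   0   0   0   0  10  10  10  10  10  10
  3   0   3   3   3   3   3  10  13  13  13  13  13
  4   0   3   3   3   3   3  10  13  14  14  14  14
  5   0   3   3   3   8  11  11  13  14  14  18  21
  6   0   3   3   3   8  11  11  13  14  14  18  21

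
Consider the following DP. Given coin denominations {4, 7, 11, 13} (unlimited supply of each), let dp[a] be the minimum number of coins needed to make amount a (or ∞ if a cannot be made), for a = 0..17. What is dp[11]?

1

 a  0  1  2  3  4  5  6  7  8  9 10 11 12 13 14 15 16 17
dp  0  -  -  -  1  -  -  1  2  -  -  1  3  1  2  2  4  2
(- denotes ∞ / unreachable)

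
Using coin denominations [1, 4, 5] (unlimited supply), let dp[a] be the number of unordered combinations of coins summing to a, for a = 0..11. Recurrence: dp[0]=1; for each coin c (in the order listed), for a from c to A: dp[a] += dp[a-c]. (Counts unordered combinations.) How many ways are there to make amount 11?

6

after  coin     0     1     2     3     4     5     6     7     8     9    10    11
          1     1     1     1     1     1     1     1     1     1     1     1     1
          4     1     1     1     1     2     2     2     2     3     3     3     3
          5     1     1     1     1     2     3     3     3     4     5     6     6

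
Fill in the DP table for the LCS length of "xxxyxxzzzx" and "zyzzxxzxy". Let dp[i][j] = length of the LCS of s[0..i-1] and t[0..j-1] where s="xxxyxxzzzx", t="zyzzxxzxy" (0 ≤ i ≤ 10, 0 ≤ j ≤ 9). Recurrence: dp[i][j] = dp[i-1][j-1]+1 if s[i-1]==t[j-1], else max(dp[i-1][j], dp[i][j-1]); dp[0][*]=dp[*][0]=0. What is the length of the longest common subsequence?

   ''  z  y  z  z  x  x  z  x  y
''  0  0  0  0  0  0  0  0  0  0
 x  0  0  0  0  0  1  1  1  1  1
 x  0  0  0  0  0  1  2  2  2  2
 x  0  0  0  0  0  1  2  2  3  3
 y  0  0  1  1  1  1  2  2  3  4
 x  0  0  1  1  1  2  2  2  3  4
 x  0  0  1  1  1  2  3  3  3  4
 z  0  1  1  2  2  2  3  4  4  4
 z  0  1  1  2  3  3  3  4  4  4
 z  0  1  1  2  3  3  3  4  4  4
 x  0  1  1  2  3  4  4  4  5  5

5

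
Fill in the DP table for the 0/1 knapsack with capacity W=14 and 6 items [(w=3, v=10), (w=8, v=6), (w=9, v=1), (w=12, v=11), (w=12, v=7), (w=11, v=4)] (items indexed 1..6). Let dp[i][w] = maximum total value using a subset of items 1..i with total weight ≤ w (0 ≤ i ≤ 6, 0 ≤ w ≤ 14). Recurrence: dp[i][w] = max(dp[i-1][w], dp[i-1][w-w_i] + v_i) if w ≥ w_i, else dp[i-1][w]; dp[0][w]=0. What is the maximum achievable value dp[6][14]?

16

i\w   0   1   2   3   4   5   6   7   8   9  10  11  12  13  14
  0   0   0   0   0   0   0   0   0   0   0   0   0   0   0   0
  1   0   0   0  10  10  10  10  10  10  10  10  10  10  10  10
  2   0   0   0  10  10  10  10  10  10  10  10  16  16  16  16
  3   0   0   0  10  10  10  10  10  10  10  10  16  16  16  16
  4   0   0   0  10  10  10  10  10  10  10  10  16  16  16  16
  5   0   0   0  10  10  10  10  10  10  10  10  16  16  16  16
  6   0   0   0  10  10  10  10  10  10  10  10  16  16  16  16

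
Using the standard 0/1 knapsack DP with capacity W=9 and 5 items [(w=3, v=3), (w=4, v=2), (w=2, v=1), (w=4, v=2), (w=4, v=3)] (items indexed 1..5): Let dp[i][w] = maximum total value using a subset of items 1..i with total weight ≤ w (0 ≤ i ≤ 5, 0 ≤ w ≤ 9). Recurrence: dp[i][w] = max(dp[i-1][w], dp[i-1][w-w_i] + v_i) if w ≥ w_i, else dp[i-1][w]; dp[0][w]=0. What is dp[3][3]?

3

i\w   0   1   2   3   4   5   6   7   8   9
  0   0   0   0   0   0   0   0   0   0   0
  1   0   0   0   3   3   3   3   3   3   3
  2   0   0   0   3   3   3   3   5   5   5
  3   0   0   1   3   3   4   4   5   5   6
  4   0   0   1   3   3   4   4   5   5   6
  5   0   0   1   3   3   4   4   6   6   7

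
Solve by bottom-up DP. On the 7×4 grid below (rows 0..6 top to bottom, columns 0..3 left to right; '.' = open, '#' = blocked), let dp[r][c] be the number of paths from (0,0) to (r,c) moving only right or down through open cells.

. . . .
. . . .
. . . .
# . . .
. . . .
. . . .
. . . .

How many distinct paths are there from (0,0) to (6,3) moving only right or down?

64

r\c   0   1   2   3
  0   1   1   1   1
  1   1   2   3   4
  2   1   3   6  10
  3   0   3   9  19
  4   0   3  12  31
  5   0   3  15  46
  6   0   3  18  64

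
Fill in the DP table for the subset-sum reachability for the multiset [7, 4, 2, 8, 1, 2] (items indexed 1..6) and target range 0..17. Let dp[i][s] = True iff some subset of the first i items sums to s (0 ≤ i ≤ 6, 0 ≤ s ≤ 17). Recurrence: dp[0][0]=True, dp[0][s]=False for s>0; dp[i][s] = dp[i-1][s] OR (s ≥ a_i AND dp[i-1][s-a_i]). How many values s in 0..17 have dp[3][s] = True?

i\s   0   1   2   3   4   5   6   7   8   9  10  11  12  13  14  15  16  17
  0   T   F   F   F   F   F   F   F   F   F   F   F   F   F   F   F   F   F
  1   T   F   F   F   F   F   F   T   F   F   F   F   F   F   F   F   F   F
  2   T   F   F   F   T   F   F   T   F   F   F   T   F   F   F   F   F   F
  3   T   F   T   F   T   F   T   T   F   T   F   T   F   T   F   F   F   F
  4   T   F   T   F   T   F   T   T   T   T   T   T   T   T   T   T   F   T
  5   T   T   T   T   T   T   T   T   T   T   T   T   T   T   T   T   T   T
  6   T   T   T   T   T   T   T   T   T   T   T   T   T   T   T   T   T   T

8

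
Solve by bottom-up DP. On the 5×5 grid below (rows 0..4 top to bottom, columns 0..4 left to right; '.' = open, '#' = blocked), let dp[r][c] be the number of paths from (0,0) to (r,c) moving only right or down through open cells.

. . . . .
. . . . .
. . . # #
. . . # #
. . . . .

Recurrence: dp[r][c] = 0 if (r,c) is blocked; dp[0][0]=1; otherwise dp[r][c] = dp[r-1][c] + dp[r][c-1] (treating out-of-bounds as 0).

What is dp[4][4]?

15

r\c   0   1   2   3   4
  0   1   1   1   1   1
  1   1   2   3   4   5
  2   1   3   6   0   0
  3   1   4  10   0   0
  4   1   5  15  15  15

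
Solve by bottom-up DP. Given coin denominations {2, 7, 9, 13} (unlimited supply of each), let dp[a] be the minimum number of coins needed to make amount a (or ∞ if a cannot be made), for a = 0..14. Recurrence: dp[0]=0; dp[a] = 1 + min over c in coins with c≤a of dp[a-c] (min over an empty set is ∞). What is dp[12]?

 a  0  1  2  3  4  5  6  7  8  9 10 11 12 13 14
dp  0  -  1  -  2  -  3  1  4  1  5  2  6  1  2
(- denotes ∞ / unreachable)

6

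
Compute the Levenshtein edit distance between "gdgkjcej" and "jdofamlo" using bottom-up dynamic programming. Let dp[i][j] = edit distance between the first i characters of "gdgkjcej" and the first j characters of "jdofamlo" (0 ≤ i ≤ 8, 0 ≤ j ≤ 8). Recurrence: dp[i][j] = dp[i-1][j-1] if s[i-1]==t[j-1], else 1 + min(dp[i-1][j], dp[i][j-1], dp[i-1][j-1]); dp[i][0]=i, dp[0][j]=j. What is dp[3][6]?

   ''  j  d  o  f  a  m  l  o
''  0  1  2  3  4  5  6  7  8
 g  1  1  2  3  4  5  6  7  8
 d  2  2  1  2  3  4  5  6  7
 g  3  3  2  2  3  4  5  6  7
 k  4  4  3  3  3  4  5  6  7
 j  5  4  4  4  4  4  5  6  7
 c  6  5  5  5  5  5  5  6  7
 e  7  6  6  6  6  6  6  6  7
 j  8  7  7  7  7  7  7  7  7

5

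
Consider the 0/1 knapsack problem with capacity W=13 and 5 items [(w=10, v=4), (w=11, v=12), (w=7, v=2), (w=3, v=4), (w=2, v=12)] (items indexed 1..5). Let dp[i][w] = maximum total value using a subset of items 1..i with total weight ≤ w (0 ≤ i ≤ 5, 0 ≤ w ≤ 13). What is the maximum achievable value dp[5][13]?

i\w   0   1   2   3   4   5   6   7   8   9  10  11  12  13
  0   0   0   0   0   0   0   0   0   0   0   0   0   0   0
  1   0   0   0   0   0   0   0   0   0   0   4   4   4   4
  2   0   0   0   0   0   0   0   0   0   0   4  12  12  12
  3   0   0   0   0   0   0   0   2   2   2   4  12  12  12
  4   0   0   0   4   4   4   4   4   4   4   6  12  12  12
  5   0   0  12  12  12  16  16  16  16  16  16  16  18  24

24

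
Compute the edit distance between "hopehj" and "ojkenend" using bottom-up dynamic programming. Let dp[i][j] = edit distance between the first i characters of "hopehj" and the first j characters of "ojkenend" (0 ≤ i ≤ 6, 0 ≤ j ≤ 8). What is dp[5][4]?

4

   ''  o  j  k  e  n  e  n  d
''  0  1  2  3  4  5  6  7  8
 h  1  1  2  3  4  5  6  7  8
 o  2  1  2  3  4  5  6  7  8
 p  3  2  2  3  4  5  6  7  8
 e  4  3  3  3  3  4  5  6  7
 h  5  4  4  4  4  4  5  6  7
 j  6  5  4  5  5  5  5  6  7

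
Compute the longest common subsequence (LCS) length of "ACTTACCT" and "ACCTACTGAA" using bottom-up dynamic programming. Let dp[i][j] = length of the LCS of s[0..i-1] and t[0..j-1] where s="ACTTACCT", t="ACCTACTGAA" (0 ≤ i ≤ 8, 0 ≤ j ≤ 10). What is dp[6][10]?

   ''  A  C  C  T  A  C  T  G  A  A
''  0  0  0  0  0  0  0  0  0  0  0
 A  0  1  1  1  1  1  1  1  1  1  1
 C  0  1  2  2  2  2  2  2  2  2  2
 T  0  1  2  2  3  3  3  3  3  3  3
 T  0  1  2  2  3  3  3  4  4  4  4
 A  0  1  2  2  3  4  4  4  4  5  5
 C  0  1  2  3  3  4  5  5  5  5  5
 C  0  1  2  3  3  4  5  5  5  5  5
 T  0  1  2  3  4  4  5  6  6  6  6

5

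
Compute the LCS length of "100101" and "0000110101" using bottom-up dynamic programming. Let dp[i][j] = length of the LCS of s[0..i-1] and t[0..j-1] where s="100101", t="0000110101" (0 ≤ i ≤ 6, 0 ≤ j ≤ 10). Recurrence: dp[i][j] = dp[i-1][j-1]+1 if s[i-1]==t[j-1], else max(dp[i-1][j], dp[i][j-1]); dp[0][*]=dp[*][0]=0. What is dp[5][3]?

   ''  0  0  0  0  1  1  0  1  0  1
''  0  0  0  0  0  0  0  0  0  0  0
 1  0  0  0  0  0  1  1  1  1  1  1
 0  0  1  1  1  1  1  1  2  2  2  2
 0  0  1  2  2  2  2  2  2  2  3  3
 1  0  1  2  2  2  3  3  3  3  3  4
 0  0  1  2  3  3  3  3  4  4  4  4
 1  0  1  2  3  3  4  4  4  5  5  5

3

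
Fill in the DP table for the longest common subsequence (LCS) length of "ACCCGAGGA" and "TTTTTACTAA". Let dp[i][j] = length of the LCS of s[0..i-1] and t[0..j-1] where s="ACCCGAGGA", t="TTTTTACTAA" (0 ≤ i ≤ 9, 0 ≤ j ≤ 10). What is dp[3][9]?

   ''  T  T  T  T  T  A  C  T  A  A
''  0  0  0  0  0  0  0  0  0  0  0
 A  0  0  0  0  0  0  1  1  1  1  1
 C  0  0  0  0  0  0  1  2  2  2  2
 C  0  0  0  0  0  0  1  2  2  2  2
 C  0  0  0  0  0  0  1  2  2  2  2
 G  0  0  0  0  0  0  1  2  2  2  2
 A  0  0  0  0  0  0  1  2  2  3  3
 G  0  0  0  0  0  0  1  2  2  3  3
 G  0  0  0  0  0  0  1  2  2  3  3
 A  0  0  0  0  0  0  1  2  2  3  4

2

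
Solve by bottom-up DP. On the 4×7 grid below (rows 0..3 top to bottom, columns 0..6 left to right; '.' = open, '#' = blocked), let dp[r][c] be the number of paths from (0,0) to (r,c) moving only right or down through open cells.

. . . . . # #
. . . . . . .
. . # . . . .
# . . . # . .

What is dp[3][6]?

r\c   0   1   2   3   4   5   6
  0   1   1   1   1   1   0   0
  1   1   2   3   4   5   5   5
  2   1   3   0   4   9  14  19
  3   0   3   3   7   0  14  33

33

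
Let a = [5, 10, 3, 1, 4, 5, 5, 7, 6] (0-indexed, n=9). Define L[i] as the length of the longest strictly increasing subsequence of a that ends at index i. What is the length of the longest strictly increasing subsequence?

4

   i    0    1    2    3    4    5    6    7    8
a[i]    5   10    3    1    4    5    5    7    6
L[i]    1    2    1    1    2    3    3    4    4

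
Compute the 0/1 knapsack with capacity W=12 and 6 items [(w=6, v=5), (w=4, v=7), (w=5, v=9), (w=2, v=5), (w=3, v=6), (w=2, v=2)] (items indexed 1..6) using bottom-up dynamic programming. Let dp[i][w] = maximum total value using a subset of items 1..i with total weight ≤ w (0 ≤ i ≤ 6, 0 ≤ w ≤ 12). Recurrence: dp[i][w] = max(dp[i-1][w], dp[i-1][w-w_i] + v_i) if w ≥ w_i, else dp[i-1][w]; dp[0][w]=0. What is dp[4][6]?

12

i\w   0   1   2   3   4   5   6   7   8   9  10  11  12
  0   0   0   0   0   0   0   0   0   0   0   0   0   0
  1   0   0   0   0   0   0   5   5   5   5   5   5   5
  2   0   0   0   0   7   7   7   7   7   7  12  12  12
  3   0   0   0   0   7   9   9   9   9  16  16  16  16
  4   0   0   5   5   7   9  12  14  14  16  16  21  21
  5   0   0   5   6   7  11  12  14  15  18  20  21  22
  6   0   0   5   6   7  11  12  14  15  18  20  21  22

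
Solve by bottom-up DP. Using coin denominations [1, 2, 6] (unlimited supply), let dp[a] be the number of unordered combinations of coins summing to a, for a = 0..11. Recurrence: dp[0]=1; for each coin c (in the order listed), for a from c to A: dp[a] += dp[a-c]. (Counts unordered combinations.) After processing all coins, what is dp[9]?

after  coin     0     1     2     3     4     5     6     7     8     9    10    11
          1     1     1     1     1     1     1     1     1     1     1     1     1
          2     1     1     2     2     3     3     4     4     5     5     6     6
          6     1     1     2     2     3     3     5     5     7     7     9     9

7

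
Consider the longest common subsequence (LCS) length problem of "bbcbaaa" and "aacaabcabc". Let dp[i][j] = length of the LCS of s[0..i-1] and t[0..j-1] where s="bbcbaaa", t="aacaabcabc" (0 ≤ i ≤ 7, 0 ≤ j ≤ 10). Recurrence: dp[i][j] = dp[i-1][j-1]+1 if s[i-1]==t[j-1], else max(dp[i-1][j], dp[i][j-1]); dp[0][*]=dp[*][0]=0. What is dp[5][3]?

   ''  a  a  c  a  a  b  c  a  b  c
''  0  0  0  0  0  0  0  0  0  0  0
 b  0  0  0  0  0  0  1  1  1  1  1
 b  0  0  0  0  0  0  1  1  1  2  2
 c  0  0  0  1  1  1  1  2  2  2  3
 b  0  0  0  1  1  1  2  2  2  3  3
 a  0  1  1  1  2  2  2  2  3  3  3
 a  0  1  2  2  2  3  3  3  3  3  3
 a  0  1  2  2  3  3  3  3  4  4  4

1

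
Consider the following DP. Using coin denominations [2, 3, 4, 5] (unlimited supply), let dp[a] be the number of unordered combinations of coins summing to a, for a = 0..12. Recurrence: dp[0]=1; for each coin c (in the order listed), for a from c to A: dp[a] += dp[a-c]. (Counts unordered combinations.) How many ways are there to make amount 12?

after  coin     0     1     2     3     4     5     6     7     8     9    10    11    12
          2     1     0     1     0     1     0     1     0     1     0     1     0     1
          3     1     0     1     1     1     1     2     1     2     2     2     2     3
          4     1     0     1     1     2     1     3     2     4     3     5     4     7
          5     1     0     1     1     2     2     3     3     5     5     7     7    10

10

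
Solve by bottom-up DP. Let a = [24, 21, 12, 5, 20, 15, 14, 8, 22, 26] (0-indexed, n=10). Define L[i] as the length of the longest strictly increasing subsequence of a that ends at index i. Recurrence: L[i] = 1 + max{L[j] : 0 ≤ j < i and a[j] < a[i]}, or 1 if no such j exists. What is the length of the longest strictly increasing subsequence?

4

   i    0    1    2    3    4    5    6    7    8    9
a[i]   24   21   12    5   20   15   14    8   22   26
L[i]    1    1    1    1    2    2    2    2    3    4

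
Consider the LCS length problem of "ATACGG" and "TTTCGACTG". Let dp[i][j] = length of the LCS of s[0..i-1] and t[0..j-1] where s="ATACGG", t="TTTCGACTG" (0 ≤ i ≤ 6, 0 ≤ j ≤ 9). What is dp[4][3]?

   ''  T  T  T  C  G  A  C  T  G
''  0  0  0  0  0  0  0  0  0  0
 A  0  0  0  0  0  0  1  1  1  1
 T  0  1  1  1  1  1  1  1  2  2
 A  0  1  1  1  1  1  2  2  2  2
 C  0  1  1  1  2  2  2  3  3  3
 G  0  1  1  1  2  3  3  3  3  4
 G  0  1  1  1  2  3  3  3  3  4

1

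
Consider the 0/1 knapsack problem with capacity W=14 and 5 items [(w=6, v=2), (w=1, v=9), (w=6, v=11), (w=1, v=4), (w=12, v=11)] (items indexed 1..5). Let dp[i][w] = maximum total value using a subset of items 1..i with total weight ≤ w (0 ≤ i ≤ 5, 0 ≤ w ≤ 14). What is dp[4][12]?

24

i\w   0   1   2   3   4   5   6   7   8   9  10  11  12  13  14
  0   0   0   0   0   0   0   0   0   0   0   0   0   0   0   0
  1   0   0   0   0   0   0   2   2   2   2   2   2   2   2   2
  2   0   9   9   9   9   9   9  11  11  11  11  11  11  11  11
  3   0   9   9   9   9   9  11  20  20  20  20  20  20  22  22
  4   0   9  13  13  13  13  13  20  24  24  24  24  24  24  26
  5   0   9  13  13  13  13  13  20  24  24  24  24  24  24  26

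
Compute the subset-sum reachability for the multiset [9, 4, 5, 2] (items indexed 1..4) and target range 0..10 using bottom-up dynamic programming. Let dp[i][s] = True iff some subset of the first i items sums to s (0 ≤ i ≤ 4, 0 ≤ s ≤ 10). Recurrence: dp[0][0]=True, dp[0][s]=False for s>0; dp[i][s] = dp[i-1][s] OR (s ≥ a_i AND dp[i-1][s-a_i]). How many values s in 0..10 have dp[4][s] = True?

7

i\s   0   1   2   3   4   5   6   7   8   9  10
  0   T   F   F   F   F   F   F   F   F   F   F
  1   T   F   F   F   F   F   F   F   F   T   F
  2   T   F   F   F   T   F   F   F   F   T   F
  3   T   F   F   F   T   T   F   F   F   T   F
  4   T   F   T   F   T   T   T   T   F   T   F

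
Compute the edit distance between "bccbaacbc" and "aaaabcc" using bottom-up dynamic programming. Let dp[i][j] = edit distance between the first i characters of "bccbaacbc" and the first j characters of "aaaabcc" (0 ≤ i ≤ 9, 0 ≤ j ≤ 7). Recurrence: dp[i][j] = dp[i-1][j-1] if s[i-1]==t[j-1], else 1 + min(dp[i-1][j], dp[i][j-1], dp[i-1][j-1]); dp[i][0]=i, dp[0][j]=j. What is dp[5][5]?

5

   ''  a  a  a  a  b  c  c
''  0  1  2  3  4  5  6  7
 b  1  1  2  3  4  4  5  6
 c  2  2  2  3  4  5  4  5
 c  3  3  3  3  4  5  5  4
 b  4  4  4  4  4  4  5  5
 a  5  4  4  4  4  5  5  6
 a  6  5  4  4  4  5  6  6
 c  7  6  5  5  5  5  5  6
 b  8  7  6  6  6  5  6  6
 c  9  8  7  7  7  6  5  6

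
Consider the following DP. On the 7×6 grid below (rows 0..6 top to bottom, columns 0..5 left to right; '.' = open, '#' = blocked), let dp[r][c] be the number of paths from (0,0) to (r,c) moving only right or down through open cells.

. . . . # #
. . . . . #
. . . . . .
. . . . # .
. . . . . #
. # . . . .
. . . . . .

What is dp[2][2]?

6

r\c   0   1   2   3   4   5
  0   1   1   1   1   0   0
  1   1   2   3   4   4   0
  2   1   3   6  10  14  14
  3   1   4  10  20   0  14
  4   1   5  15  35  35   0
  5   1   0  15  50  85  85
  6   1   1  16  66 151 236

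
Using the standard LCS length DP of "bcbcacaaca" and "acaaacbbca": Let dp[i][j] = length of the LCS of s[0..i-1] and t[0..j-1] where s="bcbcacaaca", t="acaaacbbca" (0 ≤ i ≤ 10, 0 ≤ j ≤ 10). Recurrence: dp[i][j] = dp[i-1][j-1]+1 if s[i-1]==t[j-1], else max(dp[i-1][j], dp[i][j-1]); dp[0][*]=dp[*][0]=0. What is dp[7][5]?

   ''  a  c  a  a  a  c  b  b  c  a
''  0  0  0  0  0  0  0  0  0  0  0
 b  0  0  0  0  0  0  0  1  1  1  1
 c  0  0  1  1  1  1  1  1  1  2  2
 b  0  0  1  1  1  1  1  2  2  2  2
 c  0  0  1  1  1  1  2  2  2  3  3
 a  0  1  1  2  2  2  2  2  2  3  4
 c  0  1  2  2  2  2  3  3  3  3  4
 a  0  1  2  3  3  3  3  3  3  3  4
 a  0  1  2  3  4  4  4  4  4  4  4
 c  0  1  2  3  4  4  5  5  5  5  5
 a  0  1  2  3  4  5  5  5  5  5  6

3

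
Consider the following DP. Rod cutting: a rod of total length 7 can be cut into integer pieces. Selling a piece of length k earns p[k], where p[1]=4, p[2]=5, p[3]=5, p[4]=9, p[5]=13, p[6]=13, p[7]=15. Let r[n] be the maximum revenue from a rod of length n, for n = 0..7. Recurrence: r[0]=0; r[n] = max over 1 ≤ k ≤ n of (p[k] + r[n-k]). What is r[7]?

   n    0    1    2    3    4    5    6    7
r[n]    0    4    8   12   16   20   24   28

28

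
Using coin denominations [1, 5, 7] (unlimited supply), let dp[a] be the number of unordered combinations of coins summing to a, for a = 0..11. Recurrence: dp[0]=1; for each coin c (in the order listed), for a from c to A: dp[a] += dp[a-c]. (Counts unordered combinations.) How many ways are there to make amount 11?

4

after  coin     0     1     2     3     4     5     6     7     8     9    10    11
          1     1     1     1     1     1     1     1     1     1     1     1     1
          5     1     1     1     1     1     2     2     2     2     2     3     3
          7     1     1     1     1     1     2     2     3     3     3     4     4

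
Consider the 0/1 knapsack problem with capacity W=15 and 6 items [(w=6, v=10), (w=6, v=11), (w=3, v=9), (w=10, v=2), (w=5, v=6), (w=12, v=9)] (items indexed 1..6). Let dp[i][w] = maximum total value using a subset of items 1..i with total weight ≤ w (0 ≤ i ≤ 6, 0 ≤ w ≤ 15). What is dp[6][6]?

i\w   0   1   2   3   4   5   6   7   8   9  10  11  12  13  14  15
  0   0   0   0   0   0   0   0   0   0   0   0   0   0   0   0   0
  1   0   0   0   0   0   0  10  10  10  10  10  10  10  10  10  10
  2   0   0   0   0   0   0  11  11  11  11  11  11  21  21  21  21
  3   0   0   0   9   9   9  11  11  11  20  20  20  21  21  21  30
  4   0   0   0   9   9   9  11  11  11  20  20  20  21  21  21  30
  5   0   0   0   9   9   9  11  11  15  20  20  20  21  21  26  30
  6   0   0   0   9   9   9  11  11  15  20  20  20  21  21  26  30

11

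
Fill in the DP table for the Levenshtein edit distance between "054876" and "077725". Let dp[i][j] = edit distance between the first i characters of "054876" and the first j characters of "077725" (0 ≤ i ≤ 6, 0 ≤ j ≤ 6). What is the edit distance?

5

   ''  0  7  7  7  2  5
''  0  1  2  3  4  5  6
 0  1  0  1  2  3  4  5
 5  2  1  1  2  3  4  4
 4  3  2  2  2  3  4  5
 8  4  3  3  3  3  4  5
 7  5  4  3  3  3  4  5
 6  6  5  4  4  4  4  5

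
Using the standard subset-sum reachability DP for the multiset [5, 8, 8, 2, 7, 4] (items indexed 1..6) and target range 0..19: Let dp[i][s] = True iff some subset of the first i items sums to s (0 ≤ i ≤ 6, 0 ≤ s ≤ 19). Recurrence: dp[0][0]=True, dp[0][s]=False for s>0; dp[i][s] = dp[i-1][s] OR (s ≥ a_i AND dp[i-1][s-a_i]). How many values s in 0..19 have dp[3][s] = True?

i\s   0   1   2   3   4   5   6   7   8   9  10  11  12  13  14  15  16  17  18  19
  0   T   F   F   F   F   F   F   F   F   F   F   F   F   F   F   F   F   F   F   F
  1   T   F   F   F   F   T   F   F   F   F   F   F   F   F   F   F   F   F   F   F
  2   T   F   F   F   F   T   F   F   T   F   F   F   F   T   F   F   F   F   F   F
  3   T   F   F   F   F   T   F   F   T   F   F   F   F   T   F   F   T   F   F   F
  4   T   F   T   F   F   T   F   T   T   F   T   F   F   T   F   T   T   F   T   F
  5   T   F   T   F   F   T   F   T   T   T   T   F   T   T   T   T   T   T   T   F
  6   T   F   T   F   T   T   T   T   T   T   T   T   T   T   T   T   T   T   T   T

5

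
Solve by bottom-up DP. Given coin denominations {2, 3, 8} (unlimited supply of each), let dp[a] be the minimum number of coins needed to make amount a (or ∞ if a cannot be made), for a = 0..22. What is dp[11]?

 a  0  1  2  3  4  5  6  7  8  9 10 11 12 13 14 15 16 17 18 19 20 21 22
dp  0  -  1  1  2  2  2  3  1  3  2  2  3  3  3  4  2  4  3  3  4  4  4
(- denotes ∞ / unreachable)

2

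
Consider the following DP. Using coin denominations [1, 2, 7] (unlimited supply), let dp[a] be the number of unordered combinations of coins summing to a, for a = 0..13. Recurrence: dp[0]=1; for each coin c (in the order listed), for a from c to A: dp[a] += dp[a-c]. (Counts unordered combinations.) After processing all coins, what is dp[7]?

after  coin     0     1     2     3     4     5     6     7     8     9    10    11    12    13
          1     1     1     1     1     1     1     1     1     1     1     1     1     1     1
          2     1     1     2     2     3     3     4     4     5     5     6     6     7     7
          7     1     1     2     2     3     3     4     5     6     7     8     9    10    11

5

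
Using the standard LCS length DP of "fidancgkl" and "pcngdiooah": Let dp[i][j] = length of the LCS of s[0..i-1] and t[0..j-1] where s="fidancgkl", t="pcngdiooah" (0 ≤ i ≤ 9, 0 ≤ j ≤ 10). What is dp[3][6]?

1

   ''  p  c  n  g  d  i  o  o  a  h
''  0  0  0  0  0  0  0  0  0  0  0
 f  0  0  0  0  0  0  0  0  0  0  0
 i  0  0  0  0  0  0  1  1  1  1  1
 d  0  0  0  0  0  1  1  1  1  1  1
 a  0  0  0  0  0  1  1  1  1  2  2
 n  0  0  0  1  1  1  1  1  1  2  2
 c  0  0  1  1  1  1  1  1  1  2  2
 g  0  0  1  1  2  2  2  2  2  2  2
 k  0  0  1  1  2  2  2  2  2  2  2
 l  0  0  1  1  2  2  2  2  2  2  2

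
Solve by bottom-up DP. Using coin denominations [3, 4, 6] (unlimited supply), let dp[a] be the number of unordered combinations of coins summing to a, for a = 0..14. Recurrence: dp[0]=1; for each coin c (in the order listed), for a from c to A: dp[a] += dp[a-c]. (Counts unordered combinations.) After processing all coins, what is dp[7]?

after  coin     0     1     2     3     4     5     6     7     8     9    10    11    12    13    14
          3     1     0     0     1     0     0     1     0     0     1     0     0     1     0     0
          4     1     0     0     1     1     0     1     1     1     1     1     1     2     1     1
          6     1     0     0     1     1     0     2     1     1     2     2     1     4     2     2

1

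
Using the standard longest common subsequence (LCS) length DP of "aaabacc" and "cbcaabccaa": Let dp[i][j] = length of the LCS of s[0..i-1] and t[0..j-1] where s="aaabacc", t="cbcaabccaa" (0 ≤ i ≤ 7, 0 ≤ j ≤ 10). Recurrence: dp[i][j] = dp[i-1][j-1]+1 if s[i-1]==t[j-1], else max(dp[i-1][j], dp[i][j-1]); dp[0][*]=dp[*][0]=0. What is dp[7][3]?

   ''  c  b  c  a  a  b  c  c  a  a
''  0  0  0  0  0  0  0  0  0  0  0
 a  0  0  0  0  1  1  1  1  1  1  1
 a  0  0  0  0  1  2  2  2  2  2  2
 a  0  0  0  0  1  2  2  2  2  3  3
 b  0  0  1  1  1  2  3  3  3  3  3
 a  0  0  1  1  2  2  3  3  3  4  4
 c  0  1  1  2  2  2  3  4  4  4  4
 c  0  1  1  2  2  2  3  4  5  5  5

2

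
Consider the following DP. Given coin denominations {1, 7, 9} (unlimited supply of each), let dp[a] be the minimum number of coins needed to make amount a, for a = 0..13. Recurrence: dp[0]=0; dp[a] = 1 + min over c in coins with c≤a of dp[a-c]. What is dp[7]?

 a  0  1  2  3  4  5  6  7  8  9 10 11 12 13
dp  0  1  2  3  4  5  6  1  2  1  2  3  4  5

1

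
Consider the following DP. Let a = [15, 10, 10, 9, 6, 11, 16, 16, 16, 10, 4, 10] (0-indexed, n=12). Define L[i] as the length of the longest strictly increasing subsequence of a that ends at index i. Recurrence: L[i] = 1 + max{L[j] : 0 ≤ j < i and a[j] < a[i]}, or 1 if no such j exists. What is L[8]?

   i    0    1    2    3    4    5    6    7    8    9   10   11
a[i]   15   10   10    9    6   11   16   16   16   10    4   10
L[i]    1    1    1    1    1    2    3    3    3    2    1    2

3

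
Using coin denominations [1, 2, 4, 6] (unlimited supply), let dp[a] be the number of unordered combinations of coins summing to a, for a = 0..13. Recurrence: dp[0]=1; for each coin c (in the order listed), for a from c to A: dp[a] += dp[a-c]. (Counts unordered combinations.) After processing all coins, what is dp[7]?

7

after  coin     0     1     2     3     4     5     6     7     8     9    10    11    12    13
          1     1     1     1     1     1     1     1     1     1     1     1     1     1     1
          2     1     1     2     2     3     3     4     4     5     5     6     6     7     7
          4     1     1     2     2     4     4     6     6     9     9    12    12    16    16
          6     1     1     2     2     4     4     7     7    11    11    16    16    23    23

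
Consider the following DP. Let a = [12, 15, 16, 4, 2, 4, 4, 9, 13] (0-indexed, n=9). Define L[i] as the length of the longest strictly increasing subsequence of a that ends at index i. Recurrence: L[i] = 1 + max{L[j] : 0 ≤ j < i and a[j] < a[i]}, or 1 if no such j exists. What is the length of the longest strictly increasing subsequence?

4

   i    0    1    2    3    4    5    6    7    8
a[i]   12   15   16    4    2    4    4    9   13
L[i]    1    2    3    1    1    2    2    3    4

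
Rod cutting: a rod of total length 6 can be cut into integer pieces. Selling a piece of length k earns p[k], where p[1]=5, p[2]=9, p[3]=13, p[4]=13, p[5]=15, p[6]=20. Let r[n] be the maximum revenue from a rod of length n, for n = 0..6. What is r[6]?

   n    0    1    2    3    4    5    6
r[n]    0    5   10   15   20   25   30

30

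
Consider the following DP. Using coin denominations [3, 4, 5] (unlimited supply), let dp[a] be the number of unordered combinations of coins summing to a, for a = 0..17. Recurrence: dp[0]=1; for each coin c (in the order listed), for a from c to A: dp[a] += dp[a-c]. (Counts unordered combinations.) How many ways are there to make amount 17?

4

after  coin     0     1     2     3     4     5     6     7     8     9    10    11    12    13    14    15    16    17
          3     1     0     0     1     0     0     1     0     0     1     0     0     1     0     0     1     0     0
          4     1     0     0     1     1     0     1     1     1     1     1     1     2     1     1     2     2     1
          5     1     0     0     1     1     1     1     1     2     2     2     2     3     3     3     4     4     4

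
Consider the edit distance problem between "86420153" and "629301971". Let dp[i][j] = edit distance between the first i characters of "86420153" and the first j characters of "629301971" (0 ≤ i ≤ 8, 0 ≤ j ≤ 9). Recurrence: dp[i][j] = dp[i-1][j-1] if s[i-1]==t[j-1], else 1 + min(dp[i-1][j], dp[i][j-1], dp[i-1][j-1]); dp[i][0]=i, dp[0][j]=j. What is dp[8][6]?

6

   ''  6  2  9  3  0  1  9  7  1
''  0  1  2  3  4  5  6  7  8  9
 8  1  1  2  3  4  5  6  7  8  9
 6  2  1  2  3  4  5  6  7  8  9
 4  3  2  2  3  4  5  6  7  8  9
 2  4  3  2  3  4  5  6  7  8  9
 0  5  4  3  3  4  4  5  6  7  8
 1  6  5  4  4  4  5  4  5  6  7
 5  7  6  5  5  5  5  5  5  6  7
 3  8  7  6  6  5  6  6  6  6  7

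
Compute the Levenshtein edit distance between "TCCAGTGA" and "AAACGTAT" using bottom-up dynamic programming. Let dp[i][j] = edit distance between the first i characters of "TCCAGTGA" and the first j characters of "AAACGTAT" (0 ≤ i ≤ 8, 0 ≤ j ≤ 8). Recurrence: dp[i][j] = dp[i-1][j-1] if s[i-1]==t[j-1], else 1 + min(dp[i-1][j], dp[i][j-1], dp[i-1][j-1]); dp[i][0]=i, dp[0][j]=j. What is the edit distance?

   ''  A  A  A  C  G  T  A  T
''  0  1  2  3  4  5  6  7  8
 T  1  1  2  3  4  5  5  6  7
 C  2  2  2  3  3  4  5  6  7
 C  3  3  3  3  3  4  5  6  7
 A  4  3  3  3  4  4  5  5  6
 G  5  4  4  4  4  4  5  6  6
 T  6  5  5  5  5  5  4  5  6
 G  7  6  6  6  6  5  5  5  6
 A  8  7  6  6  7  6  6  5  6

6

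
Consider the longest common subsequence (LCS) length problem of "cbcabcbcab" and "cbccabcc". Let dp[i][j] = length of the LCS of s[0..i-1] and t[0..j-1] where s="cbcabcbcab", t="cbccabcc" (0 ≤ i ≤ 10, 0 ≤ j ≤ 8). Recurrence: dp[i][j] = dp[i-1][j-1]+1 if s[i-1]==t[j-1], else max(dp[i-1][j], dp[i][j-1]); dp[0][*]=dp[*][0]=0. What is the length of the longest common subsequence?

   ''  c  b  c  c  a  b  c  c
''  0  0  0  0  0  0  0  0  0
 c  0  1  1  1  1  1  1  1  1
 b  0  1  2  2  2  2  2  2  2
 c  0  1  2  3  3  3  3  3  3
 a  0  1  2  3  3  4  4  4  4
 b  0  1  2  3  3  4  5  5  5
 c  0  1  2  3  4  4  5  6  6
 b  0  1  2  3  4  4  5  6  6
 c  0  1  2  3  4  4  5  6  7
 a  0  1  2  3  4  5  5  6  7
 b  0  1  2  3  4  5  6  6  7

7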